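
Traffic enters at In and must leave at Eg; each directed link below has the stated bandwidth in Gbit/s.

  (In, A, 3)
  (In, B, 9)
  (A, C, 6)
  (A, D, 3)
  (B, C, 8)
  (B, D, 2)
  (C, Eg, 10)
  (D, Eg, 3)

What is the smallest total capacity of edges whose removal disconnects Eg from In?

Augment In→A→C→Eg: bottleneck 3, flow now 3.
Augment In→B→C→Eg: bottleneck 7, flow now 10.
Augment In→B→D→Eg: bottleneck 2, flow now 12.
No augmenting path remains; maximum flow = 12.
By max-flow min-cut, the minimum cut capacity equals the max flow.
In the residual graph, reachable from In: {In}.
Min-cut edges: In→A (3), In→B (9); capacity 3 + 9 = 12.

12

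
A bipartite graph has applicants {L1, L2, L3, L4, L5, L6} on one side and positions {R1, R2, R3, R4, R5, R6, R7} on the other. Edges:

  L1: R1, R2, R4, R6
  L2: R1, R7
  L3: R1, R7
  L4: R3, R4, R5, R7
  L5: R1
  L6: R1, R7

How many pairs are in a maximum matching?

Unit-capacity flow: source→left, listed edges, right→sink; max matching = max flow.
Augmenting path L1→R1 (+1); matched 1.
Augmenting path L2→R7 (+1); matched 2.
Augmenting path L4→R3 (+1); matched 3.
Augmenting path L3→R1→L1→R2 (+1); matched 4.
No augmenting path remains; maximum matching = 4.
König certificate: {L1, L4, R1, R7} is a vertex cover of size 4 (every listed pair touches it), so no matching can be larger.

4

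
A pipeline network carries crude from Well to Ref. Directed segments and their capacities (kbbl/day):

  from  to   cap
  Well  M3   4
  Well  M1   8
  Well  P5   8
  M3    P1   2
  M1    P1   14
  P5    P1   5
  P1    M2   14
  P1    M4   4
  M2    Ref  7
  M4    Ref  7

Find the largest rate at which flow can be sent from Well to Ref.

Augment Well→M3→P1→M2→Ref: bottleneck 2, flow now 2.
Augment Well→M1→P1→M2→Ref: bottleneck 5, flow now 7.
Augment Well→M1→P1→M4→Ref: bottleneck 3, flow now 10.
Augment Well→P5→P1→M4→Ref: bottleneck 1, flow now 11.
No augmenting path remains; maximum flow = 11.
In the residual graph, reachable from Well: {Well, M3, M1, P5, P1, M2}.
Min-cut edges: P1→M4 (4), M2→Ref (7); capacity 4 + 7 = 11.
This cut is saturated, so no flow can exceed 11.

11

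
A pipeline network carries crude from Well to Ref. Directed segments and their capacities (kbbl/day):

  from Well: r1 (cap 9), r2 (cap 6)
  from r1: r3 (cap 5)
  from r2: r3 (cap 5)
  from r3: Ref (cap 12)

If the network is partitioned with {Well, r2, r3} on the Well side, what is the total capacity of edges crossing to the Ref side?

Edges leaving {Well, r2, r3}: Well→r1 (9), r3→Ref (12).
Cut capacity = 9 + 12 = 21.

21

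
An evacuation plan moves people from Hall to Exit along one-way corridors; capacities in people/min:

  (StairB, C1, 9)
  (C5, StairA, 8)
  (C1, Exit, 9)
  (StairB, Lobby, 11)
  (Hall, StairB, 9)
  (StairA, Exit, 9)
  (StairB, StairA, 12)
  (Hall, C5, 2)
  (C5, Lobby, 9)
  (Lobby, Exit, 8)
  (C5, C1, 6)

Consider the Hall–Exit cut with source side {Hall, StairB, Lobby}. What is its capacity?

Edges leaving {Hall, StairB, Lobby}: Hall→C5 (2), StairB→C1 (9), StairB→StairA (12), Lobby→Exit (8).
Cut capacity = 2 + 9 + 12 + 8 = 31.

31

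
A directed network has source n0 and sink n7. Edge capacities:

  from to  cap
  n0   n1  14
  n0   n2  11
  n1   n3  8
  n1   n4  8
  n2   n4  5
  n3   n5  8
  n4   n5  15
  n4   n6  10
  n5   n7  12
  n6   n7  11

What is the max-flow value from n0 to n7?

Augment n0→n1→n3→n5→n7: bottleneck 8, flow now 8.
Augment n0→n1→n4→n5→n7: bottleneck 4, flow now 12.
Augment n0→n1→n4→n6→n7: bottleneck 2, flow now 14.
Augment n0→n2→n4→n6→n7: bottleneck 5, flow now 19.
No augmenting path remains; maximum flow = 19.
In the residual graph, reachable from n0: {n0, n2}.
Min-cut edges: n0→n1 (14), n2→n4 (5); capacity 14 + 5 = 19.
This cut is saturated, so no flow can exceed 19.

19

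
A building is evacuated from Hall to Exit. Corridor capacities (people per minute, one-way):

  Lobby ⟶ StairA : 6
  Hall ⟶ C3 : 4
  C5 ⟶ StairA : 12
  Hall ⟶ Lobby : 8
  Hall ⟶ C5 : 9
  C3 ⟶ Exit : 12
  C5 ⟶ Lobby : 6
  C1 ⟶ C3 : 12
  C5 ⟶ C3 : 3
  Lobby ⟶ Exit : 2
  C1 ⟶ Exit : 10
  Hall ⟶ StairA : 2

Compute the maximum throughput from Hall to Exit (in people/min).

9

Augment Hall→Lobby→Exit: bottleneck 2, flow now 2.
Augment Hall→C3→Exit: bottleneck 4, flow now 6.
Augment Hall→C5→C3→Exit: bottleneck 3, flow now 9.
No augmenting path remains; maximum flow = 9.
In the residual graph, reachable from Hall: {Hall, C5, Lobby, StairA}.
Min-cut edges: Hall→C3 (4), C5→C3 (3), Lobby→Exit (2); capacity 4 + 3 + 2 = 9.
This cut is saturated, so no flow can exceed 9.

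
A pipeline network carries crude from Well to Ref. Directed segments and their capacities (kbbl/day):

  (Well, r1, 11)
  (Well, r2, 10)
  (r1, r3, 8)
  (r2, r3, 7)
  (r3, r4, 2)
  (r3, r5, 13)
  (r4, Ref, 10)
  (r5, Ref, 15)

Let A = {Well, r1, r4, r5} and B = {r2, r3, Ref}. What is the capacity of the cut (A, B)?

43

Edges leaving {Well, r1, r4, r5}: Well→r2 (10), r1→r3 (8), r4→Ref (10), r5→Ref (15).
Cut capacity = 10 + 8 + 10 + 15 = 43.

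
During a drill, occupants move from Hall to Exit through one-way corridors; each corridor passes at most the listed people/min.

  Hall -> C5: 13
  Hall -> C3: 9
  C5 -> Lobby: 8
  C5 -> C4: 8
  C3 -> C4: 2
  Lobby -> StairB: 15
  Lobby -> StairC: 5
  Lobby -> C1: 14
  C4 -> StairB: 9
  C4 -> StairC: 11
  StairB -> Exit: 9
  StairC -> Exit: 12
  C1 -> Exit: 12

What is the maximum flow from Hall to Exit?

15

Augment Hall→C5→Lobby→StairB→Exit: bottleneck 8, flow now 8.
Augment Hall→C5→C4→StairB→Exit: bottleneck 1, flow now 9.
Augment Hall→C5→C4→StairC→Exit: bottleneck 4, flow now 13.
Augment Hall→C3→C4→StairC→Exit: bottleneck 2, flow now 15.
No augmenting path remains; maximum flow = 15.
In the residual graph, reachable from Hall: {Hall, C3}.
Min-cut edges: Hall→C5 (13), C3→C4 (2); capacity 13 + 2 = 15.
This cut is saturated, so no flow can exceed 15.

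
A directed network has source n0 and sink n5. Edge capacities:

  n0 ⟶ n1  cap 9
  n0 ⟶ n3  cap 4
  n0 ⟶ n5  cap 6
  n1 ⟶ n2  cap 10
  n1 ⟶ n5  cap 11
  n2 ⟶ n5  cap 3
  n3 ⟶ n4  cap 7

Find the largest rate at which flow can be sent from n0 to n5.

Augment n0→n5: bottleneck 6, flow now 6.
Augment n0→n1→n5: bottleneck 9, flow now 15.
No augmenting path remains; maximum flow = 15.
In the residual graph, reachable from n0: {n0, n3, n4}.
Min-cut edges: n0→n1 (9), n0→n5 (6); capacity 9 + 6 = 15.
This cut is saturated, so no flow can exceed 15.

15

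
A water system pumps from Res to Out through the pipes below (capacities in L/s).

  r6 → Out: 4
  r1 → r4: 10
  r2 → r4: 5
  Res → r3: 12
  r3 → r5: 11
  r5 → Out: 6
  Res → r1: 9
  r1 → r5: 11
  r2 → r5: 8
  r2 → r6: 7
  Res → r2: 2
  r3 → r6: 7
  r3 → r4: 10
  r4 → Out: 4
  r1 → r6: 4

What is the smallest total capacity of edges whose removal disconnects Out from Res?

Augment Res→r1→r4→Out: bottleneck 4, flow now 4.
Augment Res→r1→r5→Out: bottleneck 5, flow now 9.
Augment Res→r2→r5→Out: bottleneck 1, flow now 10.
Augment Res→r2→r6→Out: bottleneck 1, flow now 11.
Augment Res→r3→r6→Out: bottleneck 3, flow now 14.
No augmenting path remains; maximum flow = 14.
By max-flow min-cut, the minimum cut capacity equals the max flow.
In the residual graph, reachable from Res: {Res, r1, r2, r3, r4, r5, r6}.
Min-cut edges: r4→Out (4), r5→Out (6), r6→Out (4); capacity 4 + 6 + 4 = 14.

14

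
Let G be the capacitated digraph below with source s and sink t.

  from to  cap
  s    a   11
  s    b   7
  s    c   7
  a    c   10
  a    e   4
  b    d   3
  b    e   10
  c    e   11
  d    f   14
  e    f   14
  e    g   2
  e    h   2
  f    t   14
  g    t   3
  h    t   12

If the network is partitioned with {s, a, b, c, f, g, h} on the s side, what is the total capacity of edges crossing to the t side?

57

Edges leaving {s, a, b, c, f, g, h}: a→e (4), b→d (3), b→e (10), c→e (11), f→t (14), g→t (3), h→t (12).
Cut capacity = 4 + 3 + 10 + 11 + 14 + 3 + 12 = 57.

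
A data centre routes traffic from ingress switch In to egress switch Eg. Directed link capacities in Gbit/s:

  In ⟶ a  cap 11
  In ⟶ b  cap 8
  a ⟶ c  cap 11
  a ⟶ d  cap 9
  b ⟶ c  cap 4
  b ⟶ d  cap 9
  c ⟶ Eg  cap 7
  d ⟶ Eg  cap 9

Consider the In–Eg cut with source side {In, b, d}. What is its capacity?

Edges leaving {In, b, d}: In→a (11), b→c (4), d→Eg (9).
Cut capacity = 11 + 4 + 9 = 24.

24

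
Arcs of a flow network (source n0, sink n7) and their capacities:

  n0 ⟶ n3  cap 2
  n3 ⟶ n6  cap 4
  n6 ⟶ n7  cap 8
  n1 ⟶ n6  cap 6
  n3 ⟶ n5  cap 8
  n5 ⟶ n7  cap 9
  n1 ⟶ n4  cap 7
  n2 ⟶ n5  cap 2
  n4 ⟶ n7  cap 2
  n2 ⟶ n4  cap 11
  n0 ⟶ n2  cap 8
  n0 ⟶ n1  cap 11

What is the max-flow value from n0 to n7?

Augment n0→n1→n4→n7: bottleneck 2, flow now 2.
Augment n0→n1→n6→n7: bottleneck 6, flow now 8.
Augment n0→n2→n5→n7: bottleneck 2, flow now 10.
Augment n0→n3→n5→n7: bottleneck 2, flow now 12.
No augmenting path remains; maximum flow = 12.
In the residual graph, reachable from n0: {n0, n1, n2, n4}.
Min-cut edges: n0→n3 (2), n1→n6 (6), n2→n5 (2), n4→n7 (2); capacity 2 + 6 + 2 + 2 = 12.
This cut is saturated, so no flow can exceed 12.

12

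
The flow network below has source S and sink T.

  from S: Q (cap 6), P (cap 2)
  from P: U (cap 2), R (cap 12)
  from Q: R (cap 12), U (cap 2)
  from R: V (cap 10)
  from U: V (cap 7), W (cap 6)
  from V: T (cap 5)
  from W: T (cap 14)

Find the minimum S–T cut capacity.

Augment S→P→R→V→T: bottleneck 2, flow now 2.
Augment S→Q→R→V→T: bottleneck 3, flow now 5.
Augment S→Q→U→W→T: bottleneck 2, flow now 7.
Augment S→Q→R→P→U→W→T: bottleneck 1, flow now 8. (uses reverse residual edge)
No augmenting path remains; maximum flow = 8.
By max-flow min-cut, the minimum cut capacity equals the max flow.
In the residual graph, reachable from S: {S}.
Min-cut edges: S→P (2), S→Q (6); capacity 2 + 6 = 8.

8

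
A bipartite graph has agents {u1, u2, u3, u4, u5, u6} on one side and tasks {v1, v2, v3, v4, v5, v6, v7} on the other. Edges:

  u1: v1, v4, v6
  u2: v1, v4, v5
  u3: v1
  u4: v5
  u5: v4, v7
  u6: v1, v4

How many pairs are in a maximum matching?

5

Unit-capacity flow: source→left, listed edges, right→sink; max matching = max flow.
Augmenting path u1→v1 (+1); matched 1.
Augmenting path u2→v4 (+1); matched 2.
Augmenting path u4→v5 (+1); matched 3.
Augmenting path u5→v7 (+1); matched 4.
Augmenting path u3→v1→u1→v6 (+1); matched 5.
No augmenting path remains; maximum matching = 5.
König certificate: {u1, u5, v1, v4, v5} is a vertex cover of size 5 (every listed pair touches it), so no matching can be larger.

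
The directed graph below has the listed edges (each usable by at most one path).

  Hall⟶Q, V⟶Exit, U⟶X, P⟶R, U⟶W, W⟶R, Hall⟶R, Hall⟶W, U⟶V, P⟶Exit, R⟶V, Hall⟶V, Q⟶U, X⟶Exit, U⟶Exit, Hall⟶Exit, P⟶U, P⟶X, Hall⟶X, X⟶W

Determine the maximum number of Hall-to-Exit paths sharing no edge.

4

Assign every edge capacity 1; by Menger, the answer equals the max flow.
Path Hall→Exit (+1); total 1.
Path Hall→V→Exit (+1); total 2.
Path Hall→X→Exit (+1); total 3.
Path Hall→Q→U→Exit (+1); total 4.
No residual Hall→Exit path; max flow = 4.
Certifying cut of size 4: {Hall→Exit, Hall→Q, Hall→X, V→Exit}.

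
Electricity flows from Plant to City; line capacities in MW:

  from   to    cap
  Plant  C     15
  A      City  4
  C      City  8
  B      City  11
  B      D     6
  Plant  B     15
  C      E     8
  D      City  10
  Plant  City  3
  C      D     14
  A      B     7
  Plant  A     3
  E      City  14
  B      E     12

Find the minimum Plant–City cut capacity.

36

Augment Plant→City: bottleneck 3, flow now 3.
Augment Plant→A→City: bottleneck 3, flow now 6.
Augment Plant→B→City: bottleneck 11, flow now 17.
Augment Plant→C→City: bottleneck 8, flow now 25.
Augment Plant→B→D→City: bottleneck 4, flow now 29.
Augment Plant→C→D→City: bottleneck 6, flow now 35.
Augment Plant→C→E→City: bottleneck 1, flow now 36.
No augmenting path remains; maximum flow = 36.
By max-flow min-cut, the minimum cut capacity equals the max flow.
In the residual graph, reachable from Plant: {Plant}.
Min-cut edges: Plant→A (3), Plant→B (15), Plant→C (15), Plant→City (3); capacity 3 + 15 + 15 + 3 = 36.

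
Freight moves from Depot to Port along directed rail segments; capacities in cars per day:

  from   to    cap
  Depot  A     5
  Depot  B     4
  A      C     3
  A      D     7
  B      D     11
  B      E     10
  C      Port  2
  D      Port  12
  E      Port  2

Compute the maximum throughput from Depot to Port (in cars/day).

9

Augment Depot→A→C→Port: bottleneck 2, flow now 2.
Augment Depot→A→D→Port: bottleneck 3, flow now 5.
Augment Depot→B→D→Port: bottleneck 4, flow now 9.
No augmenting path remains; maximum flow = 9.
In the residual graph, reachable from Depot: {Depot}.
Min-cut edges: Depot→A (5), Depot→B (4); capacity 5 + 4 = 9.
This cut is saturated, so no flow can exceed 9.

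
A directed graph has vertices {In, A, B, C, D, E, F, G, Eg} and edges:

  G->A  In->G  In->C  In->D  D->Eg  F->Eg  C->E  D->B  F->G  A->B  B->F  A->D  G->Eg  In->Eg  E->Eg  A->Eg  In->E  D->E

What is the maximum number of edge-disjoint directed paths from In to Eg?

Assign every edge capacity 1; by Menger, the answer equals the max flow.
Path In→Eg (+1); total 1.
Path In→D→Eg (+1); total 2.
Path In→E→Eg (+1); total 3.
Path In→G→Eg (+1); total 4.
No residual In→Eg path; max flow = 4.
Certifying cut of size 4: {E→Eg, In→D, In→Eg, In→G}.

4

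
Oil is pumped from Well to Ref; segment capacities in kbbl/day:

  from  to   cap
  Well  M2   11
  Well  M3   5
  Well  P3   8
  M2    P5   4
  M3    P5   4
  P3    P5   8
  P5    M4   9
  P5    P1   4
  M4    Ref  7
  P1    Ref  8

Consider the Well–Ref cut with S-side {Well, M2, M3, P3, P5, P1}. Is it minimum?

No — its capacity is 17, but the minimum cut has capacity 11.

Given cut capacity: 9 + 8 = 17.
Augment Well→M2→P5→M4→Ref: bottleneck 4, flow now 4.
Augment Well→M3→P5→M4→Ref: bottleneck 3, flow now 7.
Augment Well→M3→P5→P1→Ref: bottleneck 1, flow now 8.
Augment Well→P3→P5→P1→Ref: bottleneck 3, flow now 11.
No augmenting path remains; maximum flow = 11.
In the residual graph, reachable from Well: {Well, M2, M3, P3, P5, M4}.
Min-cut edges: P5→P1 (4), M4→Ref (7); capacity 4 + 7 = 11.
Cut capacity 17 exceeds the max flow 11, so it is not minimum.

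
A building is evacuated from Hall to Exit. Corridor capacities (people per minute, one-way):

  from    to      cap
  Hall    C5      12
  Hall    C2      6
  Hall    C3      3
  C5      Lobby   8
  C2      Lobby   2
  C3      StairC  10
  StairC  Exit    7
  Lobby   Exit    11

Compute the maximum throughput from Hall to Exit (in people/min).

13

Augment Hall→C5→Lobby→Exit: bottleneck 8, flow now 8.
Augment Hall→C2→Lobby→Exit: bottleneck 2, flow now 10.
Augment Hall→C3→StairC→Exit: bottleneck 3, flow now 13.
No augmenting path remains; maximum flow = 13.
In the residual graph, reachable from Hall: {Hall, C5, C2}.
Min-cut edges: Hall→C3 (3), C5→Lobby (8), C2→Lobby (2); capacity 3 + 8 + 2 = 13.
This cut is saturated, so no flow can exceed 13.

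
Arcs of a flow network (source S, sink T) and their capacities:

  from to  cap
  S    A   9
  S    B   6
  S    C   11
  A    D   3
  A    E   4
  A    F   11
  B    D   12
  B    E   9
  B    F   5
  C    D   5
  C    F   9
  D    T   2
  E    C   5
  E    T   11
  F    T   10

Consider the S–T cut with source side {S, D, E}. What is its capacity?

Edges leaving {S, D, E}: S→A (9), S→B (6), S→C (11), D→T (2), E→C (5), E→T (11).
Cut capacity = 9 + 6 + 11 + 2 + 5 + 11 = 44.

44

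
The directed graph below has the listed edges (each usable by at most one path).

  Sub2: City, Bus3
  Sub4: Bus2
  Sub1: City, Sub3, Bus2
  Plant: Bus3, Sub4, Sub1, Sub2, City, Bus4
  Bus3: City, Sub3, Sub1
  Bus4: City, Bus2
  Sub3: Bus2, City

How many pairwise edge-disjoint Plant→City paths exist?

Assign every edge capacity 1; by Menger, the answer equals the max flow.
Path Plant→City (+1); total 1.
Path Plant→Sub1→City (+1); total 2.
Path Plant→Sub2→City (+1); total 3.
Path Plant→Bus4→City (+1); total 4.
Path Plant→Bus3→City (+1); total 5.
No residual Plant→City path; max flow = 5.
Certifying cut of size 5: {Plant→Bus3, Plant→Bus4, Plant→City, Plant→Sub1, Plant→Sub2}.

5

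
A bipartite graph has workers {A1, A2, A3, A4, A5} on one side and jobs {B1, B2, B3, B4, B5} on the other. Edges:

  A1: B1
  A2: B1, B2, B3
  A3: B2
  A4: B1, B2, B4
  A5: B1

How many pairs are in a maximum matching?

4

Unit-capacity flow: source→left, listed edges, right→sink; max matching = max flow.
Augmenting path A1→B1 (+1); matched 1.
Augmenting path A2→B2 (+1); matched 2.
Augmenting path A4→B4 (+1); matched 3.
Augmenting path A3→B2→A2→B3 (+1); matched 4.
No augmenting path remains; maximum matching = 4.
König certificate: {A2, A3, A4, B1} is a vertex cover of size 4 (every listed pair touches it), so no matching can be larger.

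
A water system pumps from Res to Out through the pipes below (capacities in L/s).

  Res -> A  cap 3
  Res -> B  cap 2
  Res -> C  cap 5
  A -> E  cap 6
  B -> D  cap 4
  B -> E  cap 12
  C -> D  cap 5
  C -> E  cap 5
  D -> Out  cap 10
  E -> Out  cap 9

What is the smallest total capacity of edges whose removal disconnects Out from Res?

10

Augment Res→A→E→Out: bottleneck 3, flow now 3.
Augment Res→B→D→Out: bottleneck 2, flow now 5.
Augment Res→C→D→Out: bottleneck 5, flow now 10.
No augmenting path remains; maximum flow = 10.
By max-flow min-cut, the minimum cut capacity equals the max flow.
In the residual graph, reachable from Res: {Res}.
Min-cut edges: Res→A (3), Res→B (2), Res→C (5); capacity 3 + 2 + 5 = 10.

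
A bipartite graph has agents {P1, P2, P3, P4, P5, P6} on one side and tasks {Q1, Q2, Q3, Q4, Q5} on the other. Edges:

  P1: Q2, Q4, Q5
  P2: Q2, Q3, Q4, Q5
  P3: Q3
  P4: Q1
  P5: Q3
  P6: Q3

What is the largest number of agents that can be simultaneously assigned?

4

Unit-capacity flow: source→left, listed edges, right→sink; max matching = max flow.
Augmenting path P1→Q2 (+1); matched 1.
Augmenting path P2→Q3 (+1); matched 2.
Augmenting path P4→Q1 (+1); matched 3.
Augmenting path P3→Q3→P2→Q4 (+1); matched 4.
No augmenting path remains; maximum matching = 4.
König certificate: {P1, P2, P4, Q3} is a vertex cover of size 4 (every listed pair touches it), so no matching can be larger.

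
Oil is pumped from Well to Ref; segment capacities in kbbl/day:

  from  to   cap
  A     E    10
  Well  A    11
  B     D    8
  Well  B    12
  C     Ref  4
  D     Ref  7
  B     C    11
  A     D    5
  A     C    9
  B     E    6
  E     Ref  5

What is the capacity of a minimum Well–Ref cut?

16

Augment Well→A→C→Ref: bottleneck 4, flow now 4.
Augment Well→A→D→Ref: bottleneck 5, flow now 9.
Augment Well→A→E→Ref: bottleneck 2, flow now 11.
Augment Well→B→D→Ref: bottleneck 2, flow now 13.
Augment Well→B→E→Ref: bottleneck 3, flow now 16.
No augmenting path remains; maximum flow = 16.
By max-flow min-cut, the minimum cut capacity equals the max flow.
In the residual graph, reachable from Well: {Well, A, B, C, D, E}.
Min-cut edges: C→Ref (4), D→Ref (7), E→Ref (5); capacity 4 + 7 + 5 = 16.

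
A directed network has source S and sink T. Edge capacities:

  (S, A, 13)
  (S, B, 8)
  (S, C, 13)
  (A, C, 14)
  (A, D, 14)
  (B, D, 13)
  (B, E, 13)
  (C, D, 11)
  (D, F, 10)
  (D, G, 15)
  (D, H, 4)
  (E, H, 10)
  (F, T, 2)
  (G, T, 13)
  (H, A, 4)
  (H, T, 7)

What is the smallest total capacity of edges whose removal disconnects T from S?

Augment S→A→D→F→T: bottleneck 2, flow now 2.
Augment S→A→D→G→T: bottleneck 11, flow now 13.
Augment S→B→D→G→T: bottleneck 2, flow now 15.
Augment S→B→D→H→T: bottleneck 4, flow now 19.
Augment S→B→E→H→T: bottleneck 2, flow now 21.
Augment S→C→D→B→E→H→T: bottleneck 1, flow now 22. (uses reverse residual edge)
No augmenting path remains; maximum flow = 22.
By max-flow min-cut, the minimum cut capacity equals the max flow.
In the residual graph, reachable from S: {S, A, B, C, D, E, F, G, H}.
Min-cut edges: F→T (2), G→T (13), H→T (7); capacity 2 + 13 + 7 = 22.

22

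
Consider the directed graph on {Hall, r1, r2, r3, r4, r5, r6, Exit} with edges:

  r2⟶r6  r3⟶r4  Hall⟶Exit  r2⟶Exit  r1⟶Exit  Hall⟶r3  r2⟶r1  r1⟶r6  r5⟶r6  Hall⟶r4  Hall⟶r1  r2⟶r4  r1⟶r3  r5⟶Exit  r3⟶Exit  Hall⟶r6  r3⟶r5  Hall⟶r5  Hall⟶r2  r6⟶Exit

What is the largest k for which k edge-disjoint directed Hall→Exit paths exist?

Assign every edge capacity 1; by Menger, the answer equals the max flow.
Path Hall→Exit (+1); total 1.
Path Hall→r1→Exit (+1); total 2.
Path Hall→r2→Exit (+1); total 3.
Path Hall→r3→Exit (+1); total 4.
Path Hall→r5→Exit (+1); total 5.
Path Hall→r6→Exit (+1); total 6.
No residual Hall→Exit path; max flow = 6.
Certifying cut of size 6: {Hall→Exit, Hall→r1, Hall→r2, Hall→r3, Hall→r5, Hall→r6}.

6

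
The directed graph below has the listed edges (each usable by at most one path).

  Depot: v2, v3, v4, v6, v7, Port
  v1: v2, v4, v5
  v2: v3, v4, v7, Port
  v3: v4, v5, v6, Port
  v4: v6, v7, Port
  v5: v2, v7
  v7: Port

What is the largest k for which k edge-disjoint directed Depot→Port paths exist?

Assign every edge capacity 1; by Menger, the answer equals the max flow.
Path Depot→Port (+1); total 1.
Path Depot→v2→Port (+1); total 2.
Path Depot→v3→Port (+1); total 3.
Path Depot→v4→Port (+1); total 4.
Path Depot→v7→Port (+1); total 5.
No residual Depot→Port path; max flow = 5.
Certifying cut of size 5: {Depot→Port, Depot→v2, Depot→v3, Depot→v4, Depot→v7}.

5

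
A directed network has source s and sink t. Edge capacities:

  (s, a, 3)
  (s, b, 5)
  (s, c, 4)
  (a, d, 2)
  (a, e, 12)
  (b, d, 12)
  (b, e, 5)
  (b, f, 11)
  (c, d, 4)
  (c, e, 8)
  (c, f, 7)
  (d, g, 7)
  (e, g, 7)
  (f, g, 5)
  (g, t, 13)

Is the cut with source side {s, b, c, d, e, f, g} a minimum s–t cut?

Given cut capacity: 3 + 13 = 16.
Augment s→a→d→g→t: bottleneck 2, flow now 2.
Augment s→a→e→g→t: bottleneck 1, flow now 3.
Augment s→b→d→g→t: bottleneck 5, flow now 8.
Augment s→c→e→g→t: bottleneck 4, flow now 12.
No augmenting path remains; maximum flow = 12.
In the residual graph, reachable from s: {s}.
Min-cut edges: s→a (3), s→b (5), s→c (4); capacity 3 + 5 + 4 = 12.
Cut capacity 16 exceeds the max flow 12, so it is not minimum.

No — its capacity is 16, but the minimum cut has capacity 12.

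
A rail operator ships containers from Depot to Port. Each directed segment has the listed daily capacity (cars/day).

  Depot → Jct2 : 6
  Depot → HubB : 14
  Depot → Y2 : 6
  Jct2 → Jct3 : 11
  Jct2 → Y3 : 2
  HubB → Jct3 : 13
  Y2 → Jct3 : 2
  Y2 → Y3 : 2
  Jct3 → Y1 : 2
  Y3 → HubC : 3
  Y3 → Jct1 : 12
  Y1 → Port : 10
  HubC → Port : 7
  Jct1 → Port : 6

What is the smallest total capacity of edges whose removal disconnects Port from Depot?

6

Augment Depot→Jct2→Jct3→Y1→Port: bottleneck 2, flow now 2.
Augment Depot→Jct2→Y3→HubC→Port: bottleneck 2, flow now 4.
Augment Depot→Y2→Y3→HubC→Port: bottleneck 1, flow now 5.
Augment Depot→Y2→Y3→Jct1→Port: bottleneck 1, flow now 6.
No augmenting path remains; maximum flow = 6.
By max-flow min-cut, the minimum cut capacity equals the max flow.
In the residual graph, reachable from Depot: {Depot, Jct2, HubB, Y2, Jct3}.
Min-cut edges: Jct2→Y3 (2), Y2→Y3 (2), Jct3→Y1 (2); capacity 2 + 2 + 2 = 6.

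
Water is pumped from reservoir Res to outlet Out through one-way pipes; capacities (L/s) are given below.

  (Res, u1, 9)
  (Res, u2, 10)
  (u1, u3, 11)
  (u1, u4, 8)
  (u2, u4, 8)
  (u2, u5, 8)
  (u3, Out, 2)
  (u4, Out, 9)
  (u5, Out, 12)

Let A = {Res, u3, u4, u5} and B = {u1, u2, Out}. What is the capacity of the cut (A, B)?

Edges leaving {Res, u3, u4, u5}: Res→u1 (9), Res→u2 (10), u3→Out (2), u4→Out (9), u5→Out (12).
Cut capacity = 9 + 10 + 2 + 9 + 12 = 42.

42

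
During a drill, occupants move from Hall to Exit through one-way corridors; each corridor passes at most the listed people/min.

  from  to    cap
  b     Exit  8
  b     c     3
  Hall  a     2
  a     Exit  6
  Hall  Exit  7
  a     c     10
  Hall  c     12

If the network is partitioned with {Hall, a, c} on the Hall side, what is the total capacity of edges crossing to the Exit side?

Edges leaving {Hall, a, c}: Hall→Exit (7), a→Exit (6).
Cut capacity = 7 + 6 = 13.

13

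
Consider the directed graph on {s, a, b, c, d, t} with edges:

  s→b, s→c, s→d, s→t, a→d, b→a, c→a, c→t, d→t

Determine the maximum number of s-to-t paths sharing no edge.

3

Assign every edge capacity 1; by Menger, the answer equals the max flow.
Path s→t (+1); total 1.
Path s→c→t (+1); total 2.
Path s→d→t (+1); total 3.
No residual s→t path; max flow = 3.
Certifying cut of size 3: {d→t, s→c, s→t}.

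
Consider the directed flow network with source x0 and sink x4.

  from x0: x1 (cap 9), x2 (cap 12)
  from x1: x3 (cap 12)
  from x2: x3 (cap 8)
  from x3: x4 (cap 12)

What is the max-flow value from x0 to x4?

12

Augment x0→x1→x3→x4: bottleneck 9, flow now 9.
Augment x0→x2→x3→x4: bottleneck 3, flow now 12.
No augmenting path remains; maximum flow = 12.
In the residual graph, reachable from x0: {x0, x1, x2, x3}.
Min-cut edges: x3→x4 (12); capacity 12 = 12.
This cut is saturated, so no flow can exceed 12.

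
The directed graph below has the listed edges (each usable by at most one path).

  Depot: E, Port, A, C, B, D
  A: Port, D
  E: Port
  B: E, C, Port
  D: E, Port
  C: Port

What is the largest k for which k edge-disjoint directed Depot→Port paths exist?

6

Assign every edge capacity 1; by Menger, the answer equals the max flow.
Path Depot→Port (+1); total 1.
Path Depot→A→Port (+1); total 2.
Path Depot→B→Port (+1); total 3.
Path Depot→C→Port (+1); total 4.
Path Depot→D→Port (+1); total 5.
Path Depot→E→Port (+1); total 6.
No residual Depot→Port path; max flow = 6.
Certifying cut of size 6: {Depot→A, Depot→B, Depot→C, Depot→D, Depot→E, Depot→Port}.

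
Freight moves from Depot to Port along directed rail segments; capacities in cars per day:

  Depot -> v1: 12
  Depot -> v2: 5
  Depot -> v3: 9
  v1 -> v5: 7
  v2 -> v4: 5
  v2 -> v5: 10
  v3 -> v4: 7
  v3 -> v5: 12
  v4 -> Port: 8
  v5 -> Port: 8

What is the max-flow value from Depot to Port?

16

Augment Depot→v1→v5→Port: bottleneck 7, flow now 7.
Augment Depot→v2→v4→Port: bottleneck 5, flow now 12.
Augment Depot→v3→v4→Port: bottleneck 3, flow now 15.
Augment Depot→v3→v5→Port: bottleneck 1, flow now 16.
No augmenting path remains; maximum flow = 16.
In the residual graph, reachable from Depot: {Depot, v1, v2, v3, v4, v5}.
Min-cut edges: v4→Port (8), v5→Port (8); capacity 8 + 8 = 16.
This cut is saturated, so no flow can exceed 16.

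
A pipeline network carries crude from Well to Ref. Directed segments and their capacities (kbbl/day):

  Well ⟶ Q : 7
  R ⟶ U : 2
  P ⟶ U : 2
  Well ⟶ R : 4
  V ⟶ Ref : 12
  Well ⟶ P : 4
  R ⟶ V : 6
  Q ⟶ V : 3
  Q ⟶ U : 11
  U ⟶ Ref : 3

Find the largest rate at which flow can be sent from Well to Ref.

10

Augment Well→P→U→Ref: bottleneck 2, flow now 2.
Augment Well→Q→U→Ref: bottleneck 1, flow now 3.
Augment Well→Q→V→Ref: bottleneck 3, flow now 6.
Augment Well→R→V→Ref: bottleneck 4, flow now 10.
No augmenting path remains; maximum flow = 10.
In the residual graph, reachable from Well: {Well, P, Q, U}.
Min-cut edges: Well→R (4), Q→V (3), U→Ref (3); capacity 4 + 3 + 3 = 10.
This cut is saturated, so no flow can exceed 10.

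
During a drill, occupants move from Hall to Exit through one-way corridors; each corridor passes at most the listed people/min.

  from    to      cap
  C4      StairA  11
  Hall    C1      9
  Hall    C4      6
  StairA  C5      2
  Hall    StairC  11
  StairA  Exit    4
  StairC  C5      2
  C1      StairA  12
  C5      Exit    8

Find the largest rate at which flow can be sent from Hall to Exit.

Augment Hall→C1→StairA→Exit: bottleneck 4, flow now 4.
Augment Hall→StairC→C5→Exit: bottleneck 2, flow now 6.
Augment Hall→C1→StairA→C5→Exit: bottleneck 2, flow now 8.
No augmenting path remains; maximum flow = 8.
In the residual graph, reachable from Hall: {Hall, C1, C4, StairC, StairA}.
Min-cut edges: StairC→C5 (2), StairA→C5 (2), StairA→Exit (4); capacity 2 + 2 + 4 = 8.
This cut is saturated, so no flow can exceed 8.

8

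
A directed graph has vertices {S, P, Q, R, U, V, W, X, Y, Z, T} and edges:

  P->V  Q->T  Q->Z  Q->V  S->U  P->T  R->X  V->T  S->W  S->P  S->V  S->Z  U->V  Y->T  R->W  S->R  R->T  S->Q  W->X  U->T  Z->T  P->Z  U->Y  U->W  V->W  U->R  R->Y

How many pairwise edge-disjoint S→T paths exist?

Assign every edge capacity 1; by Menger, the answer equals the max flow.
Path S→P→T (+1); total 1.
Path S→Q→T (+1); total 2.
Path S→R→T (+1); total 3.
Path S→U→T (+1); total 4.
Path S→V→T (+1); total 5.
Path S→Z→T (+1); total 6.
No residual S→T path; max flow = 6.
Certifying cut of size 6: {S→P, S→Q, S→R, S→U, S→V, S→Z}.

6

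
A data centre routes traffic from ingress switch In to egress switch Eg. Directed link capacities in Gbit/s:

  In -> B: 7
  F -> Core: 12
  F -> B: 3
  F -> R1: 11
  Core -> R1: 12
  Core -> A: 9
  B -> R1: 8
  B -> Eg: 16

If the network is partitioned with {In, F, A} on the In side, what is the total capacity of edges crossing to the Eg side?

33

Edges leaving {In, F, A}: In→B (7), F→Core (12), F→B (3), F→R1 (11).
Cut capacity = 7 + 12 + 3 + 11 = 33.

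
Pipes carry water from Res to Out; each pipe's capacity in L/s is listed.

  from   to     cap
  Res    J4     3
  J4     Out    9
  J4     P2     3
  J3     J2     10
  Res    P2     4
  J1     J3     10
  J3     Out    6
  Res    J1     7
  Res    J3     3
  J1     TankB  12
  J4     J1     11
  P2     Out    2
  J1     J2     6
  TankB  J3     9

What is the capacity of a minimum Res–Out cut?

Augment Res→J4→Out: bottleneck 3, flow now 3.
Augment Res→P2→Out: bottleneck 2, flow now 5.
Augment Res→J3→Out: bottleneck 3, flow now 8.
Augment Res→J1→J3→Out: bottleneck 3, flow now 11.
No augmenting path remains; maximum flow = 11.
By max-flow min-cut, the minimum cut capacity equals the max flow.
In the residual graph, reachable from Res: {Res, J1, TankB, P2, J3, J2}.
Min-cut edges: Res→J4 (3), P2→Out (2), J3→Out (6); capacity 3 + 2 + 6 = 11.

11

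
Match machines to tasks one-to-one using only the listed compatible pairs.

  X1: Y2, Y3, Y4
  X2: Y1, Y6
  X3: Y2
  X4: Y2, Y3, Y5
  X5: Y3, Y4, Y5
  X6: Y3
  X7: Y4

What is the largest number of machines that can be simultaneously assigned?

Unit-capacity flow: source→left, listed edges, right→sink; max matching = max flow.
Augmenting path X1→Y2 (+1); matched 1.
Augmenting path X2→Y1 (+1); matched 2.
Augmenting path X4→Y3 (+1); matched 3.
Augmenting path X5→Y4 (+1); matched 4.
Augmenting path X6→Y3→X4→Y5 (+1); matched 5.
No augmenting path remains; maximum matching = 5.
König certificate: {X2, Y2, Y3, Y4, Y5} is a vertex cover of size 5 (every listed pair touches it), so no matching can be larger.

5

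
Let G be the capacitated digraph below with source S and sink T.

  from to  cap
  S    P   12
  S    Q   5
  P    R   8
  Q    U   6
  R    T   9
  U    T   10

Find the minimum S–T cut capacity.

Augment S→P→R→T: bottleneck 8, flow now 8.
Augment S→Q→U→T: bottleneck 5, flow now 13.
No augmenting path remains; maximum flow = 13.
By max-flow min-cut, the minimum cut capacity equals the max flow.
In the residual graph, reachable from S: {S, P}.
Min-cut edges: S→Q (5), P→R (8); capacity 5 + 8 = 13.

13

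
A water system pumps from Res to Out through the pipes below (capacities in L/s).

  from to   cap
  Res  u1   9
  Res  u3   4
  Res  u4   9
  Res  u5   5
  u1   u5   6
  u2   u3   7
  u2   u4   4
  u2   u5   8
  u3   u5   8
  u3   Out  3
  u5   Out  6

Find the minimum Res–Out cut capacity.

9

Augment Res→u3→Out: bottleneck 3, flow now 3.
Augment Res→u5→Out: bottleneck 5, flow now 8.
Augment Res→u1→u5→Out: bottleneck 1, flow now 9.
No augmenting path remains; maximum flow = 9.
By max-flow min-cut, the minimum cut capacity equals the max flow.
In the residual graph, reachable from Res: {Res, u1, u3, u4, u5}.
Min-cut edges: u3→Out (3), u5→Out (6); capacity 3 + 6 = 9.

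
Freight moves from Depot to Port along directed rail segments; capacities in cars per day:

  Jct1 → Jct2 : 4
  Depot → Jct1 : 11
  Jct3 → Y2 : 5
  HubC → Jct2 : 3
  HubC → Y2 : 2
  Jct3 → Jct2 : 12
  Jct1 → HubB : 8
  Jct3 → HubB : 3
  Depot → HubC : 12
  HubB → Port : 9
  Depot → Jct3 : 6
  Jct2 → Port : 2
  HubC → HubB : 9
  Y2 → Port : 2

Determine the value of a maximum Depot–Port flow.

Augment Depot→Jct3→HubB→Port: bottleneck 3, flow now 3.
Augment Depot→Jct3→Jct2→Port: bottleneck 2, flow now 5.
Augment Depot→Jct3→Y2→Port: bottleneck 1, flow now 6.
Augment Depot→Jct1→HubB→Port: bottleneck 6, flow now 12.
Augment Depot→HubC→Y2→Port: bottleneck 1, flow now 13.
No augmenting path remains; maximum flow = 13.
In the residual graph, reachable from Depot: {Depot, Jct3, Jct1, HubC, HubB, Jct2, Y2}.
Min-cut edges: HubB→Port (9), Jct2→Port (2), Y2→Port (2); capacity 9 + 2 + 2 = 13.
This cut is saturated, so no flow can exceed 13.

13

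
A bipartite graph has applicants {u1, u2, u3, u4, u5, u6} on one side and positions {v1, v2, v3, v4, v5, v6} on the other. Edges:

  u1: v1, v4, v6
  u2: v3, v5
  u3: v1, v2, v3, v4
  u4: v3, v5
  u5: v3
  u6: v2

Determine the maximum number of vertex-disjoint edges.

Unit-capacity flow: source→left, listed edges, right→sink; max matching = max flow.
Augmenting path u1→v1 (+1); matched 1.
Augmenting path u2→v3 (+1); matched 2.
Augmenting path u3→v2 (+1); matched 3.
Augmenting path u4→v5 (+1); matched 4.
Augmenting path u6→v2→u3→v4 (+1); matched 5.
No augmenting path remains; maximum matching = 5.
König certificate: {u1, u3, u6, v3, v5} is a vertex cover of size 5 (every listed pair touches it), so no matching can be larger.

5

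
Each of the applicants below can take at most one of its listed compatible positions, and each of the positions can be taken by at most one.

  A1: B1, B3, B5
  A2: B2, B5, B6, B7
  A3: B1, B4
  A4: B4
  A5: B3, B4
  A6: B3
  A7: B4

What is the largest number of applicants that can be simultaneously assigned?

Unit-capacity flow: source→left, listed edges, right→sink; max matching = max flow.
Augmenting path A1→B1 (+1); matched 1.
Augmenting path A2→B2 (+1); matched 2.
Augmenting path A3→B4 (+1); matched 3.
Augmenting path A5→B3 (+1); matched 4.
Augmenting path A4→B4→A3→B1→A1→B5 (+1); matched 5.
No augmenting path remains; maximum matching = 5.
König certificate: {A1, A2, A3, B3, B4} is a vertex cover of size 5 (every listed pair touches it), so no matching can be larger.

5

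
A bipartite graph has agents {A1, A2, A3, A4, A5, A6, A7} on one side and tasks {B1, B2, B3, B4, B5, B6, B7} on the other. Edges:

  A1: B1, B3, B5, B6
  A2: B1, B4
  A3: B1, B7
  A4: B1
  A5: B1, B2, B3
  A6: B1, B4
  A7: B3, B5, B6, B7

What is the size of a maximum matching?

6

Unit-capacity flow: source→left, listed edges, right→sink; max matching = max flow.
Augmenting path A1→B1 (+1); matched 1.
Augmenting path A2→B4 (+1); matched 2.
Augmenting path A3→B7 (+1); matched 3.
Augmenting path A5→B2 (+1); matched 4.
Augmenting path A7→B3 (+1); matched 5.
Augmenting path A4→B1→A1→B5 (+1); matched 6.
No augmenting path remains; maximum matching = 6.
König certificate: {A1, A3, A5, A7, B1, B4} is a vertex cover of size 6 (every listed pair touches it), so no matching can be larger.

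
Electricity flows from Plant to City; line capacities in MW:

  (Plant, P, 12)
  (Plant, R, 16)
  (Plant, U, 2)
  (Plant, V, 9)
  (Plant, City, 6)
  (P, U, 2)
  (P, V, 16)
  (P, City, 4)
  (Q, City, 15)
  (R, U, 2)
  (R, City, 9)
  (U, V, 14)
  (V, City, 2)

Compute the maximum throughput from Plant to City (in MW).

Augment Plant→City: bottleneck 6, flow now 6.
Augment Plant→P→City: bottleneck 4, flow now 10.
Augment Plant→R→City: bottleneck 9, flow now 19.
Augment Plant→V→City: bottleneck 2, flow now 21.
No augmenting path remains; maximum flow = 21.
In the residual graph, reachable from Plant: {Plant, P, R, U, V}.
Min-cut edges: Plant→City (6), P→City (4), R→City (9), V→City (2); capacity 6 + 4 + 9 + 2 = 21.
This cut is saturated, so no flow can exceed 21.

21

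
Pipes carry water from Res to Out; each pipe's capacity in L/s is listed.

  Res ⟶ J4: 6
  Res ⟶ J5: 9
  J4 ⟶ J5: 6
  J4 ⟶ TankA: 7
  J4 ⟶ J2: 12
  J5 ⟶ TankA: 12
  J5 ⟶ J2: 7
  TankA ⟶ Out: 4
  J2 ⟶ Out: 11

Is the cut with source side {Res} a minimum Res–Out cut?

Given cut capacity: 6 + 9 = 15.
Augment Res→J4→TankA→Out: bottleneck 4, flow now 4.
Augment Res→J4→J2→Out: bottleneck 2, flow now 6.
Augment Res→J5→J2→Out: bottleneck 7, flow now 13.
Augment Res→J5→TankA→J4→J2→Out: bottleneck 2, flow now 15. (uses reverse residual edge)
No augmenting path remains; maximum flow = 15.
Cut capacity 15 equals the max flow, so it is a minimum cut.

Yes — it is a minimum cut (capacity 15).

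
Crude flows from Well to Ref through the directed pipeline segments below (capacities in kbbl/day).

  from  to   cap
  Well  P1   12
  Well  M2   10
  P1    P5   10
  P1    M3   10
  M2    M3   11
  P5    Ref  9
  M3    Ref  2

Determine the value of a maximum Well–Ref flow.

Augment Well→P1→P5→Ref: bottleneck 9, flow now 9.
Augment Well→P1→M3→Ref: bottleneck 2, flow now 11.
No augmenting path remains; maximum flow = 11.
In the residual graph, reachable from Well: {Well, P1, M2, P5, M3}.
Min-cut edges: P5→Ref (9), M3→Ref (2); capacity 9 + 2 = 11.
This cut is saturated, so no flow can exceed 11.

11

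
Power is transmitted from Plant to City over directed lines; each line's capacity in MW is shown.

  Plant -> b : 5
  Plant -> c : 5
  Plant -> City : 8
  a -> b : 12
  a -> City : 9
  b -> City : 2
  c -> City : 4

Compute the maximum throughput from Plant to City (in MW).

Augment Plant→City: bottleneck 8, flow now 8.
Augment Plant→b→City: bottleneck 2, flow now 10.
Augment Plant→c→City: bottleneck 4, flow now 14.
No augmenting path remains; maximum flow = 14.
In the residual graph, reachable from Plant: {Plant, b, c}.
Min-cut edges: Plant→City (8), b→City (2), c→City (4); capacity 8 + 2 + 4 = 14.
This cut is saturated, so no flow can exceed 14.

14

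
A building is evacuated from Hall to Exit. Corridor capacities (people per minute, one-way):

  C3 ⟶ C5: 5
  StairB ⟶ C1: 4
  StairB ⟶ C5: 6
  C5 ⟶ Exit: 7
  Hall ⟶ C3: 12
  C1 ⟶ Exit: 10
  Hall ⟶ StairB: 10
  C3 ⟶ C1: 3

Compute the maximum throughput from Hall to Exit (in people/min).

14

Augment Hall→StairB→C1→Exit: bottleneck 4, flow now 4.
Augment Hall→StairB→C5→Exit: bottleneck 6, flow now 10.
Augment Hall→C3→C1→Exit: bottleneck 3, flow now 13.
Augment Hall→C3→C5→Exit: bottleneck 1, flow now 14.
No augmenting path remains; maximum flow = 14.
In the residual graph, reachable from Hall: {Hall, StairB, C3, C5}.
Min-cut edges: StairB→C1 (4), C3→C1 (3), C5→Exit (7); capacity 4 + 3 + 7 = 14.
This cut is saturated, so no flow can exceed 14.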